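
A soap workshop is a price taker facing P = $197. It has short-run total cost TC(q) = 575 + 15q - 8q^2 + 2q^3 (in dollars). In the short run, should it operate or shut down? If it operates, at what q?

Strip out fixed cost: VC = 15q - 8q^2 + 2q^3. Then AVC = 15 - 8q + 2q^2 and MC = 15 - 16q + 6q^2.
AVC is minimized where dAVC/dq = -8 + 4q = 0, at q = 2; min AVC = 15 - 8·2 + 2·2^2 = $7.
P = $197 exceeds min AVC = $7, so the firm stays open.
Set P = MC: 197 = 15 - 16q + 6q^2 → -182 - 16q + 6q^2 = 0. The roots are q = -13/3 and q = 7; the profit-maximizing output is on the rising part of MC, so q* = 7.
Check: AVC at q = 7 is $57 ≤ P, so revenue covers variable cost.
Profit = P·q − TC = 197·7 − 974 = $405.

Produce at q = 7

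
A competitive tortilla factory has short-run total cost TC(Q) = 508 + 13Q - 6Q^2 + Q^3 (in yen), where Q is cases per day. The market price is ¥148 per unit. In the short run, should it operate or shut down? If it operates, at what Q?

Strip out fixed cost: VC = 13Q - 6Q^2 + Q^3. Then AVC = 13 - 6Q + Q^2 and MC = 13 - 12Q + 3Q^2.
AVC hits its minimum where MC = AVC, at Q = 3, giving min AVC = 13 - 6·3 + 3^2 = ¥4.
Because ¥148 ≥ ¥4, revenue can cover variable cost; the firm operates.
Set P = MC: 148 = 13 - 12Q + 3Q^2 → -135 - 12Q + 3Q^2 = 0. The roots are Q = -5 and Q = 9; the profit-maximizing output is on the rising part of MC, so Q* = 9.
Check: AVC at Q = 9 is ¥40 ≤ P, so revenue covers variable cost.
Profit = P·Q − TC = 148·9 − 868 = ¥464.

Produce at Q = 9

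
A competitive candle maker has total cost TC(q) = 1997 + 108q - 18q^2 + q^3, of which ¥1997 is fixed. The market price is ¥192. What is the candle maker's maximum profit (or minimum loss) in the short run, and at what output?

Profit = -¥37 at q = 14

AVC = 108 - 18q + q^2; min AVC = ¥27 at q = 9. Since P = ¥192 ≥ min AVC, the firm produces.
MC = 108 - 36q + 3q^2. Setting P = MC and taking the root on the rising branch gives q* = 14.
TR = 192·14 = 2688. TC = 1997 + 728 = 2725. Profit = 2688 − 2725 = -¥37.
That loss of ¥37 beats the ¥1997 the firm would lose by shutting down; producing recovers ¥1960 of fixed cost.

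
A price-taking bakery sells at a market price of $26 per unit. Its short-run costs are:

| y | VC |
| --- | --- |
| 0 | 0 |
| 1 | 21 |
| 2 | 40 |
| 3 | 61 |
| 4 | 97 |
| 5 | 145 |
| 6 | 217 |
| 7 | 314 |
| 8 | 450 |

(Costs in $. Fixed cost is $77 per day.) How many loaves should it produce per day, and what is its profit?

y = 3; profit = -$60

Profit at each row (π = 26y − TC): y=0: -77; y=1: -72; y=2: -65; y=3: -60; y=4: -70; y=5: -92; y=6: -138; y=7: -209; y=8: -319.
Profit is maximized at y = 3. AVC there is 61/3 = $20.33 ≤ P, so producing beats shutting down (which would give -$77).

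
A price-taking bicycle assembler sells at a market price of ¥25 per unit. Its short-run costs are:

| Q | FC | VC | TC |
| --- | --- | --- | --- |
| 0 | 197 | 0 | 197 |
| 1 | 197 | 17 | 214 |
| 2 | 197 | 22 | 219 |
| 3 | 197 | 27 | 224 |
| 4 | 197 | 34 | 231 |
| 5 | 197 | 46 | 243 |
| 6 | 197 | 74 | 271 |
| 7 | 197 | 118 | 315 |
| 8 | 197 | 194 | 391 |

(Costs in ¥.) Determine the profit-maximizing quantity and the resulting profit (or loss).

Q = 5; profit = -¥118

Tabulate TR − TC: Q=0: -197; Q=1: -189; Q=2: -169; Q=3: -149; Q=4: -131; Q=5: -118; Q=6: -121; Q=7: -140; Q=8: -191.
Profit is maximized at Q = 5. AVC there is 46/5 = ¥9.20 ≤ P, so producing beats shutting down (which would give -¥197).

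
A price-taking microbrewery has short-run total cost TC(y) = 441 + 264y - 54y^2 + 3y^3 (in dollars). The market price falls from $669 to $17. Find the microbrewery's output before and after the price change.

Output falls from 15 to 0 (the firm shuts down)

MC = 264 - 108y + 9y^2; the shutdown threshold is min AVC = $21 (at y = 9).
With P = $669 above the shutdown price, P = MC gives y = 15.
At P = $17 < min AVC = $21, price no longer covers variable cost at any output, so the firm shuts down: y = 0.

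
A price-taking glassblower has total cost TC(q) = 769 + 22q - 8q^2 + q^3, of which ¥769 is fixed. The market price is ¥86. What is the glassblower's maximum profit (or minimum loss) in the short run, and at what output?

Profit = -¥257 at q = 8

AVC = 22 - 8q + q^2; min AVC = ¥6 at q = 4. Since P = ¥86 ≥ min AVC, the firm produces.
MC = 22 - 16q + 3q^2. Setting P = MC and taking the root on the rising branch gives q* = 8.
TR = 86·8 = 688. TC = 769 + 176 = 945. Profit = 688 − 945 = -¥257.
That loss of ¥257 beats the ¥769 the firm would lose by shutting down; producing recovers ¥512 of fixed cost.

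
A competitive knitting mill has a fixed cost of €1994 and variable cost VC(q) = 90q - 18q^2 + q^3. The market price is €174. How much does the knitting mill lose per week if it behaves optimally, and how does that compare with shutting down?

AVC = 90 - 18q + q^2; min AVC = €9 at q = 9. Since P = €174 ≥ min AVC, the firm produces.
MC = 90 - 36q + 3q^2. Setting P = MC and taking the root on the rising branch gives q* = 14.
TR = 174·14 = 2436. TC = 1994 + 476 = 2470. Profit = 2436 − 2470 = -€34.
That loss of €34 beats the €1994 the firm would lose by shutting down; producing recovers €1960 of fixed cost.

Profit = -€34 at q = 14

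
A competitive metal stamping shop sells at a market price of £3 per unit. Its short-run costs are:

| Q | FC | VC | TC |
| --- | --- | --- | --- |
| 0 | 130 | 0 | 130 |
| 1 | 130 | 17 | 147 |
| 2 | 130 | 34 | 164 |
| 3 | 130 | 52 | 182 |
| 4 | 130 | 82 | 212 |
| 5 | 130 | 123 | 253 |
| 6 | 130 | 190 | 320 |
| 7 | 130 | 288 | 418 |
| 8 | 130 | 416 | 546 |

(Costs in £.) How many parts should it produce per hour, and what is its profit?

Q = 0 (shut down); profit = -£130

Compute π = P·Q − TC at each output: Q=0: -130; Q=1: -144; Q=2: -158; Q=3: -173; Q=4: -200; Q=5: -238; Q=6: -302; Q=7: -397; Q=8: -522.
Profit is highest at Q = 0. Equivalently, the lowest AVC in the table is 17/1 ≈ £17 at Q = 1, and P = £3 falls below it — price never covers variable cost, so the firm shuts down and loses only its fixed cost.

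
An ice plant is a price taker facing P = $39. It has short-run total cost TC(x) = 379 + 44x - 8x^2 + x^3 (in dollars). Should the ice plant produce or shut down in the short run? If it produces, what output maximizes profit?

Produce at x = 5

Strip out fixed cost: VC = 44x - 8x^2 + x^3. Then AVC = 44 - 8x + x^2 and MC = 44 - 16x + 3x^2.
AVC is minimized where dAVC/dx = -8 + 2x = 0, at x = 4; min AVC = 44 - 8·4 + 4^2 = $28.
P = $39 exceeds min AVC = $28, so the firm stays open.
Set P = MC: 39 = 44 - 16x + 3x^2 → 5 - 16x + 3x^2 = 0. The roots are x = 1/3 and x = 5; the profit-maximizing output is on the rising part of MC, so x* = 5.
Check: AVC at x = 5 is $29 ≤ P, so revenue covers variable cost.
Profit = P·x − TC = 39·5 − 524 = -$329, a loss, but smaller than the $379 fixed cost the firm would lose by shutting down.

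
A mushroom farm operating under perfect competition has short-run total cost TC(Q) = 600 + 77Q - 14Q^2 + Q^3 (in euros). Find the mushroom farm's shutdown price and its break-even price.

Shutdown price = €28; break-even price = €97

AVC = 77 - 14Q + Q^2; minimized at Q = 7, giving min AVC = €28. That is the shutdown price.
ATC = 600/Q + 77 - 14Q + Q^2. Setting dATC/dQ = −600/Q^2 − 14 + 2Q = 0 gives Q = 10 (since 2·10^3 − 14·10^2 = 600).
min ATC = 600/10 + 77 − 14·10 + 10^2 = €97. That is the break-even price.
Between these two prices the firm operates at a loss; above €97 it earns a profit.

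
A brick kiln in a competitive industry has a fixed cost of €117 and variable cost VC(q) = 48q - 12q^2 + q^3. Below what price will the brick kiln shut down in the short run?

The shutdown price is the minimum of AVC. VC = 48q - 12q^2 + q^3, so AVC = 48 - 12q + q^2.
dAVC/dq = -12 + 2q = 0 gives q = 6. min AVC = 48 - 12·6 + 6^2 = 12.
For P < €12 the firm produces nothing.

€12 per unit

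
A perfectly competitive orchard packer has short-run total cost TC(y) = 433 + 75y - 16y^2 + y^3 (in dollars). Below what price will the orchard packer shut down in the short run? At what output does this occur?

Short-run supply begins at min AVC. From VC = 75y - 16y^2 + y^3, AVC = 75 - 16y + y^2.
dAVC/dy = -16 + 2y = 0 gives y = 8. min AVC = 75 - 16·8 + 8^2 = 11.
The firm shuts down for any P below $11.

$11 per unit, at y = 8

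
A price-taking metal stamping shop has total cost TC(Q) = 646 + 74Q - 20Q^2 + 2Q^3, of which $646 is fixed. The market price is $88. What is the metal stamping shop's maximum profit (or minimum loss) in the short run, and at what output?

AVC = 74 - 20Q + 2Q^2; min AVC = $24 at Q = 5. Since P = $88 ≥ min AVC, the firm produces.
MC = 74 - 40Q + 6Q^2. Setting P = MC and taking the root on the rising branch gives Q* = 7.
TR = 88·7 = 616. TC = 646 + 224 = 870. Profit = 616 − 870 = -$254.
That loss of $254 beats the $646 the firm would lose by shutting down; producing recovers $392 of fixed cost.

Profit = -$254 at Q = 7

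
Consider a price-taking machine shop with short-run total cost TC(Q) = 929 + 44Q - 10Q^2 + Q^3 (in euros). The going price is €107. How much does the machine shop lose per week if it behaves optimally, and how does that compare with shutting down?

AVC = 44 - 10Q + Q^2; min AVC = €19 at Q = 5. Since P = €107 ≥ min AVC, the firm produces.
MC = 44 - 20Q + 3Q^2. Setting P = MC and taking the root on the rising branch gives Q* = 9.
TR = 107·9 = 963. TC = 929 + 315 = 1244. Profit = 963 − 1244 = -€281.
By producing, the firm covers all variable cost plus €648 of fixed cost; shutting down would lose the full €929.

Profit = -€281 at Q = 9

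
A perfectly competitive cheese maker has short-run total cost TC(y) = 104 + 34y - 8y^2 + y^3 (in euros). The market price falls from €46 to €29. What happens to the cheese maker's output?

Output falls from 6 to 5

MC = 34 - 16y + 3y^2; the shutdown threshold is min AVC = €18 (at y = 4).
With P = €46 above the shutdown price, P = MC gives y = 6.
At P = €29 ≥ min AVC, set P = MC: y = 5. The firm stays open but cuts output.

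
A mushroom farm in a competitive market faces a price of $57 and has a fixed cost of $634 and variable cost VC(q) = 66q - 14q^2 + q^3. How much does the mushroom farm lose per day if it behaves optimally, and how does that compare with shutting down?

Profit = -$310 at q = 9

AVC = 66 - 14q + q^2; min AVC = $17 at q = 7. Since P = $57 ≥ min AVC, the firm produces.
MC = 66 - 28q + 3q^2. Setting P = MC and taking the root on the rising branch gives q* = 9.
TR = 57·9 = 513. TC = 634 + 189 = 823. Profit = 513 − 823 = -$310.
Shutting down would mean losing the fixed cost of $634, so operating at a loss of $310 is better by $324.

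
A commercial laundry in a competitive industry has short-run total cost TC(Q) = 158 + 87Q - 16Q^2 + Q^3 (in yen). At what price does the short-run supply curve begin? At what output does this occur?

The firm shuts down when price falls below the minimum of average variable cost. AVC = VC/Q = 87 - 16Q + Q^2.
At the minimum of AVC, MC = AVC. MC = 87 - 32Q + 3Q^2; setting MC = AVC gives 2Q^2 - 16Q = 0, so Q = 8. min AVC = 23.
The firm shuts down for any P below ¥23.

¥23 per unit, at Q = 8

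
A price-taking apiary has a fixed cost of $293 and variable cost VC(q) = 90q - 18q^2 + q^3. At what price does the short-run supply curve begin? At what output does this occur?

$9 per unit, at q = 9

The shutdown price is the minimum of AVC. VC = 90q - 18q^2 + q^3, so AVC = 90 - 18q + q^2.
dAVC/dq = -18 + 2q = 0 gives q = 9. min AVC = 90 - 18·9 + 9^2 = 9.
For P < $9 the firm produces nothing.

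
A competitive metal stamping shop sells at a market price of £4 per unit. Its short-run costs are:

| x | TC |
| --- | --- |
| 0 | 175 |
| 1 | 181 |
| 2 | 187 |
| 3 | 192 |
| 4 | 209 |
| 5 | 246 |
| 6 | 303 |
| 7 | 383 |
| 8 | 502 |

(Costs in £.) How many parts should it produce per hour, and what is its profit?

Tabulate TR − TC: x=0: -175; x=1: -177; x=2: -179; x=3: -180; x=4: -193; x=5: -226; x=6: -279; x=7: -355; x=8: -470.
Profit is highest at x = 0. Equivalently, the lowest AVC in the table is 17/3 ≈ £5.67 at x = 3, and P = £4 falls below it — price never covers variable cost, so the firm shuts down and loses only its fixed cost.

x = 0 (shut down); profit = -£175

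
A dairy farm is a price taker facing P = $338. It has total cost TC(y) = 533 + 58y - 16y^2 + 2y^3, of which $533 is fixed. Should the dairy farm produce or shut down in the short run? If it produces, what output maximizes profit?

Produce at y = 10

Variable cost is VC = 58y - 16y^2 + 2y^3, so AVC = VC/y = 58 - 16y + 2y^2 and MC = dTC/dy = 58 - 32y + 6y^2.
AVC is minimized where dAVC/dy = -16 + 4y = 0, at y = 4; min AVC = 58 - 16·4 + 2·4^2 = $26.
Since P = $338 ≥ min AVC = $26, price covers variable cost and the firm should produce.
P = MC gives -280 - 32y + 6y^2 = 0, with roots -14/3 and 10. Take the larger (rising MC): y* = 10.
Check: AVC at y = 10 is $98 ≤ P, so revenue covers variable cost.
Profit = P·y − TC = 338·10 − 1513 = $1867.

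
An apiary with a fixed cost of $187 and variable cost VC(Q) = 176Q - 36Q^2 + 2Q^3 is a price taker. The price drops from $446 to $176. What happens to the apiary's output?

Output falls from 15 to 12

MC = 176 - 72Q + 6Q^2; the shutdown threshold is min AVC = $14 (at Q = 9).
With P = $446 above the shutdown price, P = MC gives Q = 15.
At P = $176 ≥ min AVC, set P = MC: Q = 12. The firm stays open but cuts output.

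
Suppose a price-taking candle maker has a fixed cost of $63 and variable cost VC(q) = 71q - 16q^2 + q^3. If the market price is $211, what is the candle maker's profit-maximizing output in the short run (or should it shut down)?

Produce at q = 14

Variable cost is VC = 71q - 16q^2 + q^3, so AVC = VC/q = 71 - 16q + q^2 and MC = dTC/dq = 71 - 32q + 3q^2.
The AVC parabola has its vertex at q = 16/2 = 8, where AVC = 71 - 16·8 + 8^2 = $7.
Since P = $211 ≥ min AVC = $7, price covers variable cost and the firm should produce.
Set P = MC: 211 = 71 - 32q + 3q^2 → -140 - 32q + 3q^2 = 0. The roots are q = -10/3 and q = 14; the profit-maximizing output is on the rising part of MC, so q* = 14.
Check: AVC at q = 14 is $43 ≤ P, so revenue covers variable cost.
Profit = P·q − TC = 211·14 − 665 = $2289.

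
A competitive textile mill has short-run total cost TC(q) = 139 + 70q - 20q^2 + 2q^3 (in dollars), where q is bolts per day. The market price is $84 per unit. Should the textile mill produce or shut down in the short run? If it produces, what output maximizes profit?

Variable cost is VC = 70q - 20q^2 + 2q^3, so AVC = VC/q = 70 - 20q + 2q^2 and MC = dTC/dq = 70 - 40q + 6q^2.
AVC is minimized where dAVC/dq = -20 + 4q = 0, at q = 5; min AVC = 70 - 20·5 + 2·5^2 = $20.
P = $84 exceeds min AVC = $20, so the firm stays open.
P = MC gives -14 - 40q + 6q^2 = 0, with roots -1/3 and 7. Take the larger (rising MC): q* = 7.
Check: AVC at q = 7 is $28 ≤ P, so revenue covers variable cost.
Profit = P·q − TC = 84·7 − 335 = $253.

Produce at q = 7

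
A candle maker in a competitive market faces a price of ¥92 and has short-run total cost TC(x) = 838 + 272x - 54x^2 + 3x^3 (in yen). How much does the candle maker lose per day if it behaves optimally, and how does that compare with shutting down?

Profit = -¥238 at x = 10

AVC = 272 - 54x + 3x^2 has its minimum ¥29 at x = 9; price ¥92 clears that bar, so the firm operates.
MC = 272 - 108x + 9x^2. Setting P = MC and taking the root on the rising branch gives x* = 10.
TR = 92·10 = 920. TC = 838 + 320 = 1158. Profit = 920 − 1158 = -¥238.
By producing, the firm covers all variable cost plus ¥600 of fixed cost; shutting down would lose the full ¥838.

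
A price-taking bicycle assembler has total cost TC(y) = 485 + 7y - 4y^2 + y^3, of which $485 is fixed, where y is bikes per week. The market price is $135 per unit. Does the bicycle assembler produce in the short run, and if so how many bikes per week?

Produce at y = 8

From TC, MC = TC'(y) = 7 - 8y + 3y^2 and AVC = VC/y = 7 - 4y + y^2.
AVC hits its minimum where MC = AVC, at y = 2, giving min AVC = 7 - 4·2 + 2^2 = $3.
Since P = $135 ≥ min AVC = $3, price covers variable cost and the firm should produce.
P = MC gives -128 - 8y + 3y^2 = 0, with roots -16/3 and 8. Take the larger (rising MC): y* = 8.
Check: AVC at y = 8 is $39 ≤ P, so revenue covers variable cost.
Profit = P·y − TC = 135·8 − 797 = $283.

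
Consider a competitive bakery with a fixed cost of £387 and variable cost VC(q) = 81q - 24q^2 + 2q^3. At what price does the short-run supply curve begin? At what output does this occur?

£9 per unit, at q = 6

The shutdown price is the minimum of AVC. VC = 81q - 24q^2 + 2q^3, so AVC = 81 - 24q + 2q^2.
At the minimum of AVC, MC = AVC. MC = 81 - 48q + 6q^2; setting MC = AVC gives 4q^2 - 24q = 0, so q = 6. min AVC = 9.
The firm shuts down for any P below £9.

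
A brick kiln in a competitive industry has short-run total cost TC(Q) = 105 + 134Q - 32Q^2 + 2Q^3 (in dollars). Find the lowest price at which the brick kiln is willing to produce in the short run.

$6 per unit

The shutdown price is the minimum of AVC. VC = 134Q - 32Q^2 + 2Q^3, so AVC = 134 - 32Q + 2Q^2.
dAVC/dQ = -32 + 4Q = 0 gives Q = 8. min AVC = 134 - 32·8 + 2·8^2 = 6.
For P < $6 the firm produces nothing.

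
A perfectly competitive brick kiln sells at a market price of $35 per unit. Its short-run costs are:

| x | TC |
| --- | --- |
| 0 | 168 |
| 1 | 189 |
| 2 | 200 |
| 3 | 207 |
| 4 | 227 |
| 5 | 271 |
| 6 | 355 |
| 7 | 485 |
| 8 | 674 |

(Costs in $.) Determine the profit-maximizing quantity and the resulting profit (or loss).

x = 4; profit = -$87

Profit at each row (π = 35x − TC): x=0: -168; x=1: -154; x=2: -130; x=3: -102; x=4: -87; x=5: -96; x=6: -145; x=7: -240; x=8: -394.
Profit is maximized at x = 4. AVC there is 59/4 = $14.75 ≤ P, so producing beats shutting down (which would give -$168).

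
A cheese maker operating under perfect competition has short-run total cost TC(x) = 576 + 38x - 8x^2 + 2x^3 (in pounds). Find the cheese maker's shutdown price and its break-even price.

Shutdown price = min AVC. AVC = 38 - 8x + 2x^2, with vertex at x = 2 and minimum £30.
ATC = 576/x + 38 - 8x + 2x^2. Setting dATC/dx = −576/x^2 − 8 + 4x = 0 gives x = 6 (since 4·6^3 − 8·6^2 = 576).
min ATC = 576/6 + 38 − 8·6 + 2·6^2 = £158. That is the break-even price.
Between these two prices the firm operates at a loss; above £158 it earns a profit.

Shutdown price = £30; break-even price = £158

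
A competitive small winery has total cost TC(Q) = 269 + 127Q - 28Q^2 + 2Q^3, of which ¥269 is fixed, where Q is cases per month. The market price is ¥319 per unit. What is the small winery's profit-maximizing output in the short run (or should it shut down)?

Strip out fixed cost: VC = 127Q - 28Q^2 + 2Q^3. Then AVC = 127 - 28Q + 2Q^2 and MC = 127 - 56Q + 6Q^2.
AVC hits its minimum where MC = AVC, at Q = 7, giving min AVC = 127 - 28·7 + 2·7^2 = ¥29.
P = ¥319 exceeds min AVC = ¥29, so the firm stays open.
Solving P = MC: -192 - 56Q + 6Q^2 = 0 ⇒ Q = -8/3 or 12. On the upward-sloping branch, Q* = 12.
Check: AVC at Q = 12 is ¥79 ≤ P, so revenue covers variable cost.
Profit = P·Q − TC = 319·12 − 1217 = ¥2611.

Produce at Q = 12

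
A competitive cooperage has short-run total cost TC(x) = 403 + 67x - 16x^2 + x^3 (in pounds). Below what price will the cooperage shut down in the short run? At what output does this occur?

£3 per unit, at x = 8

Short-run supply begins at min AVC. From VC = 67x - 16x^2 + x^3, AVC = 67 - 16x + x^2.
dAVC/dx = -16 + 2x = 0 gives x = 8. min AVC = 67 - 16·8 + 8^2 = 3.
So the shutdown price is £3.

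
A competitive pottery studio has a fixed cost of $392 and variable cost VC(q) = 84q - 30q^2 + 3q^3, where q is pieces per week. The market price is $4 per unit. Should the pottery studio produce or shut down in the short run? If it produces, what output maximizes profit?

Variable cost is VC = 84q - 30q^2 + 3q^3, so AVC = VC/q = 84 - 30q + 3q^2 and MC = dTC/dq = 84 - 60q + 9q^2.
AVC is minimized where dAVC/dq = -30 + 6q = 0, at q = 5; min AVC = 84 - 30·5 + 3·5^2 = $9.
P = $4 lies below min AVC = $9; no output level covers variable cost.
Shutting down limits the loss to fixed cost, $392.

Shut down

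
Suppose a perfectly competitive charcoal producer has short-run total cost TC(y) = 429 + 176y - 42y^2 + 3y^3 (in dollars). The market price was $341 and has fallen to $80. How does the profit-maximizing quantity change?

MC = 176 - 84y + 9y^2; the shutdown threshold is min AVC = $29 (at y = 7).
With P = $341 above the shutdown price, P = MC gives y = 11.
At P = $80 ≥ min AVC, set P = MC: y = 8. The firm stays open but cuts output.

Output falls from 11 to 8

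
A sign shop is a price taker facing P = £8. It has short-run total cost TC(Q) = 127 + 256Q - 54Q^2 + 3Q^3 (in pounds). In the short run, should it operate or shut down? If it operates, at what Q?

Variable cost is VC = 256Q - 54Q^2 + 3Q^3, so AVC = VC/Q = 256 - 54Q + 3Q^2 and MC = dTC/dQ = 256 - 108Q + 9Q^2.
The AVC parabola has its vertex at Q = 54/6 = 9, where AVC = 256 - 54·9 + 3·9^2 = £13.
With P < min AVC (£8 < £13), every unit sold adds to the loss.
Best response: produce nothing and absorb the £127 fixed cost.

Shut down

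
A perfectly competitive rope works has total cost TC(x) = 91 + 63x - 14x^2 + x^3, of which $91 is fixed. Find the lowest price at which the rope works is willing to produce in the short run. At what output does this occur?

$14 per unit, at x = 7

The shutdown price is the minimum of AVC. VC = 63x - 14x^2 + x^3, so AVC = 63 - 14x + x^2.
At the minimum of AVC, MC = AVC. MC = 63 - 28x + 3x^2; setting MC = AVC gives 2x^2 - 14x = 0, so x = 7. min AVC = 14.
The firm shuts down for any P below $14.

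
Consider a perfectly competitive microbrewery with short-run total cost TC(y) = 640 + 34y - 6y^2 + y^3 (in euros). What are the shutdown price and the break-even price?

Shutdown price = €25; break-even price = €130

AVC = 34 - 6y + y^2; minimized at y = 3, giving min AVC = €25. That is the shutdown price.
ATC = 640/y + 34 - 6y + y^2. Setting dATC/dy = −640/y^2 − 6 + 2y = 0 gives y = 8 (since 2·8^3 − 6·8^2 = 640).
min ATC = 640/8 + 34 − 6·8 + 8^2 = €130. That is the break-even price.
Between these two prices the firm operates at a loss; above €130 it earns a profit.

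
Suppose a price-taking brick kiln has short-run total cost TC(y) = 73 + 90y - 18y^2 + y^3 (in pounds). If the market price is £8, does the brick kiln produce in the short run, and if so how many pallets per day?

Strip out fixed cost: VC = 90y - 18y^2 + y^3. Then AVC = 90 - 18y + y^2 and MC = 90 - 36y + 3y^2.
AVC hits its minimum where MC = AVC, at y = 9, giving min AVC = 90 - 18·9 + 9^2 = £9.
P = £8 lies below min AVC = £9; no output level covers variable cost.
The firm minimizes its loss by shutting down and losing only its fixed cost of £73.

Shut down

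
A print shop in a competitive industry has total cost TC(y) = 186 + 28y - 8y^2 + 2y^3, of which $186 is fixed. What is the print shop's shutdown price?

The firm shuts down when price falls below the minimum of average variable cost. AVC = VC/y = 28 - 8y + 2y^2.
At the minimum of AVC, MC = AVC. MC = 28 - 16y + 6y^2; setting MC = AVC gives 4y^2 - 8y = 0, so y = 2. min AVC = 20.
So the shutdown price is $20.

$20 per unit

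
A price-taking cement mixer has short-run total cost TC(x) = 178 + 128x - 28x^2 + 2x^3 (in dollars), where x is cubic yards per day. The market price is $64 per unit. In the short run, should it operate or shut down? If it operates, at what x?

Strip out fixed cost: VC = 128x - 28x^2 + 2x^3. Then AVC = 128 - 28x + 2x^2 and MC = 128 - 56x + 6x^2.
AVC hits its minimum where MC = AVC, at x = 7, giving min AVC = 128 - 28·7 + 2·7^2 = $30.
P = $64 exceeds min AVC = $30, so the firm stays open.
P = MC gives 64 - 56x + 6x^2 = 0, with roots 4/3 and 8. Take the larger (rising MC): x* = 8.
Check: AVC at x = 8 is $32 ≤ P, so revenue covers variable cost.
Profit = P·x − TC = 64·8 − 434 = $78.

Produce at x = 8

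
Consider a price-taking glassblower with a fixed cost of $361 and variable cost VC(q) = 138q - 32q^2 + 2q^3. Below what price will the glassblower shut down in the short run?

The shutdown price is the minimum of AVC. VC = 138q - 32q^2 + 2q^3, so AVC = 138 - 32q + 2q^2.
dAVC/dq = -32 + 4q = 0 gives q = 8. min AVC = 138 - 32·8 + 2·8^2 = 10.
So the shutdown price is $10.

$10 per unit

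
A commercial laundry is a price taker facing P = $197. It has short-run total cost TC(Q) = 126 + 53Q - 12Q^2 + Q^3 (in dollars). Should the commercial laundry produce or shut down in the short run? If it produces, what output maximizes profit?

Variable cost is VC = 53Q - 12Q^2 + Q^3, so AVC = VC/Q = 53 - 12Q + Q^2 and MC = dTC/dQ = 53 - 24Q + 3Q^2.
AVC is minimized where dAVC/dQ = -12 + 2Q = 0, at Q = 6; min AVC = 53 - 12·6 + 6^2 = $17.
P = $197 exceeds min AVC = $17, so the firm stays open.
P = MC gives -144 - 24Q + 3Q^2 = 0, with roots -4 and 12. Take the larger (rising MC): Q* = 12.
Check: AVC at Q = 12 is $53 ≤ P, so revenue covers variable cost.
Profit = P·Q − TC = 197·12 − 762 = $1602.

Produce at Q = 12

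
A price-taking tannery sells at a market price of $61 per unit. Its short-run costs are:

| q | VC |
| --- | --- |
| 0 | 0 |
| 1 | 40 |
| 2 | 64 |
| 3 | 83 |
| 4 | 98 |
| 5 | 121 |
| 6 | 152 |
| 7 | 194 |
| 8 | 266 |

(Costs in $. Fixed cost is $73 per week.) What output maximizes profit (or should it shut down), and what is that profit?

Profit at each row (π = 61q − TC): q=0: -73; q=1: -52; q=2: -15; q=3: 27; q=4: 73; q=5: 111; q=6: 141; q=7: 160; q=8: 149.
Profit is maximized at q = 7. AVC there is 194/7 = $27.71 ≤ P, so producing beats shutting down (which would give -$73).

q = 7; profit = $160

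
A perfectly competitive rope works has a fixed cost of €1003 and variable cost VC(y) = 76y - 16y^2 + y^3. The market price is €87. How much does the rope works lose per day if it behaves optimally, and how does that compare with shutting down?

AVC = 76 - 16y + y^2; min AVC = €12 at y = 8. Since P = €87 ≥ min AVC, the firm produces.
MC = 76 - 32y + 3y^2. Setting P = MC and taking the root on the rising branch gives y* = 11.
TR = 87·11 = 957. TC = 1003 + 231 = 1234. Profit = 957 − 1234 = -€277.
That loss of €277 beats the €1003 the firm would lose by shutting down; producing recovers €726 of fixed cost.

Profit = -€277 at y = 11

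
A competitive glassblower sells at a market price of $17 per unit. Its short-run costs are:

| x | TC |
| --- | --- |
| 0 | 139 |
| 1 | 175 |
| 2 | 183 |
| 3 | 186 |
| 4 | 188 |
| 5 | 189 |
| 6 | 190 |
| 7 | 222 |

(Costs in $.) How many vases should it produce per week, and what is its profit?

x = 6; profit = -$88

Tabulate TR − TC: x=0: -139; x=1: -158; x=2: -149; x=3: -135; x=4: -120; x=5: -104; x=6: -88; x=7: -103.
Profit is maximized at x = 6. AVC there is 51/6 = $8.50 ≤ P, so producing beats shutting down (which would give -$139).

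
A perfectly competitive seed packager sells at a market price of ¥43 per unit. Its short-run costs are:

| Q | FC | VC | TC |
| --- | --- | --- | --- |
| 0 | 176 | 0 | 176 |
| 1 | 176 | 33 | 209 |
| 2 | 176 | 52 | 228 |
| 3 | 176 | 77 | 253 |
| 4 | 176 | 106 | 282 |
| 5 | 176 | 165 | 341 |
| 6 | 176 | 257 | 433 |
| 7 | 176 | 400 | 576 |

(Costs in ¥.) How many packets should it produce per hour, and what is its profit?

Tabulate TR − TC: Q=0: -176; Q=1: -166; Q=2: -142; Q=3: -124; Q=4: -110; Q=5: -126; Q=6: -175; Q=7: -275.
Profit is maximized at Q = 4. AVC there is 106/4 = ¥26.50 ≤ P, so producing beats shutting down (which would give -¥176).

Q = 4; profit = -¥110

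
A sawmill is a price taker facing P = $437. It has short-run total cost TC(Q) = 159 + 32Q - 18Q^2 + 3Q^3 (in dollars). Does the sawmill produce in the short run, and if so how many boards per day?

From TC, MC = TC'(Q) = 32 - 36Q + 9Q^2 and AVC = VC/Q = 32 - 18Q + 3Q^2.
AVC hits its minimum where MC = AVC, at Q = 3, giving min AVC = 32 - 18·3 + 3·3^2 = $5.
Since P = $437 ≥ min AVC = $5, price covers variable cost and the firm should produce.
Solving P = MC: -405 - 36Q + 9Q^2 = 0 ⇒ Q = -5 or 9. On the upward-sloping branch, Q* = 9.
Check: AVC at Q = 9 is $113 ≤ P, so revenue covers variable cost.
Profit = P·Q − TC = 437·9 − 1176 = $2757.

Produce at Q = 9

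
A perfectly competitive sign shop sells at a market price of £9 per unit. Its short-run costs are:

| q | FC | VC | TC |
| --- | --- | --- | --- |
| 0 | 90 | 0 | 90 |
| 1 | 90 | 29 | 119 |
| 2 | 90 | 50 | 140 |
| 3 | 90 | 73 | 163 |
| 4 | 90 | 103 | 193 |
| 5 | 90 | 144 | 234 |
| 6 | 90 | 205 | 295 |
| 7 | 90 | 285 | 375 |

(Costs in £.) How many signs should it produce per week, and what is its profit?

Compute π = P·q − TC at each output: q=0: -90; q=1: -110; q=2: -122; q=3: -136; q=4: -157; q=5: -189; q=6: -241; q=7: -312.
Profit is highest at q = 0. Equivalently, the lowest AVC in the table is 73/3 ≈ £24.33 at q = 3, and P = £9 falls below it — price never covers variable cost, so the firm shuts down and loses only its fixed cost.

q = 0 (shut down); profit = -£90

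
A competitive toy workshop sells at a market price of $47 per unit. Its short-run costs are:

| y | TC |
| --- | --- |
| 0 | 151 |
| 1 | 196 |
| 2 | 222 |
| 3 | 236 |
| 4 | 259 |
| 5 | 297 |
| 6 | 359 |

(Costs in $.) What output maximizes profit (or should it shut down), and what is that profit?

y = 5; profit = -$62

Compute π = P·y − TC at each output: y=0: -151; y=1: -149; y=2: -128; y=3: -95; y=4: -71; y=5: -62; y=6: -77.
Profit is maximized at y = 5. AVC there is 146/5 = $29.20 ≤ P, so producing beats shutting down (which would give -$151).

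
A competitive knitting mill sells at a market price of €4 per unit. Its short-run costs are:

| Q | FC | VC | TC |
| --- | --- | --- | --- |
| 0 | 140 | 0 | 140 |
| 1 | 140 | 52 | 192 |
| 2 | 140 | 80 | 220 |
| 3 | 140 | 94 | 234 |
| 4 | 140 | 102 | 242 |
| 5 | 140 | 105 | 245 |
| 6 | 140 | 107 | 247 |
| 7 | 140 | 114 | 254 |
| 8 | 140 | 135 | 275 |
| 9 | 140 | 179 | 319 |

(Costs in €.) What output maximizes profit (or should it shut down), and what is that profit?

Q = 0 (shut down); profit = -€140

Tabulate TR − TC: Q=0: -140; Q=1: -188; Q=2: -212; Q=3: -222; Q=4: -226; Q=5: -225; Q=6: -223; Q=7: -226; Q=8: -243; Q=9: -283.
Profit is highest at Q = 0. Equivalently, the lowest AVC in the table is 114/7 ≈ €16.29 at Q = 7, and P = €4 falls below it — price never covers variable cost, so the firm shuts down and loses only its fixed cost.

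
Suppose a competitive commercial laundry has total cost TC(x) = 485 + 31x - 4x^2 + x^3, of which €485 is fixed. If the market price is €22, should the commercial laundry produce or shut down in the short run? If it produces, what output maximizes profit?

Variable cost is VC = 31x - 4x^2 + x^3, so AVC = VC/x = 31 - 4x + x^2 and MC = dTC/dx = 31 - 8x + 3x^2.
AVC is minimized where dAVC/dx = -4 + 2x = 0, at x = 2; min AVC = 31 - 4·2 + 2^2 = €27.
P = €22 lies below min AVC = €27; no output level covers variable cost.
Shutting down limits the loss to fixed cost, €485.

Shut down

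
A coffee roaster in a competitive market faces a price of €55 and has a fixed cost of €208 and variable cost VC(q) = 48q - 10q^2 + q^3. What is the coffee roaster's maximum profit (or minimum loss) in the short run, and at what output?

Profit = -€12 at q = 7

AVC = 48 - 10q + q^2 has its minimum €23 at q = 5; price €55 clears that bar, so the firm operates.
MC = 48 - 20q + 3q^2. Setting P = MC and taking the root on the rising branch gives q* = 7.
TR = 55·7 = 385. TC = 208 + 189 = 397. Profit = 385 − 397 = -€12.
That loss of €12 beats the €208 the firm would lose by shutting down; producing recovers €196 of fixed cost.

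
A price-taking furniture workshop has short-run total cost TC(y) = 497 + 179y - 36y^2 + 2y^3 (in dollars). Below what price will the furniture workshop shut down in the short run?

$17 per unit

The firm shuts down when price falls below the minimum of average variable cost. AVC = VC/y = 179 - 36y + 2y^2.
dAVC/dy = -36 + 4y = 0 gives y = 9. min AVC = 179 - 36·9 + 2·9^2 = 17.
So the shutdown price is $17.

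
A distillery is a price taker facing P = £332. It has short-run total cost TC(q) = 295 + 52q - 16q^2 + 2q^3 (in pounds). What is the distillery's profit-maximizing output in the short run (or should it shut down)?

Strip out fixed cost: VC = 52q - 16q^2 + 2q^3. Then AVC = 52 - 16q + 2q^2 and MC = 52 - 32q + 6q^2.
AVC hits its minimum where MC = AVC, at q = 4, giving min AVC = 52 - 16·4 + 2·4^2 = £20.
Since P = £332 ≥ min AVC = £20, price covers variable cost and the firm should produce.
P = MC gives -280 - 32q + 6q^2 = 0, with roots -14/3 and 10. Take the larger (rising MC): q* = 10.
Check: AVC at q = 10 is £92 ≤ P, so revenue covers variable cost.
Profit = P·q − TC = 332·10 − 1215 = £2105.

Produce at q = 10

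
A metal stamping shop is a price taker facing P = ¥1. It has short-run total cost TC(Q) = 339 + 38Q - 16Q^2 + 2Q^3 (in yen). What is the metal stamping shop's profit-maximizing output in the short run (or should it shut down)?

Strip out fixed cost: VC = 38Q - 16Q^2 + 2Q^3. Then AVC = 38 - 16Q + 2Q^2 and MC = 38 - 32Q + 6Q^2.
AVC hits its minimum where MC = AVC, at Q = 4, giving min AVC = 38 - 16·4 + 2·4^2 = ¥6.
Since P = ¥1 < min AVC = ¥6, price fails to cover variable cost at any output.
The firm minimizes its loss by shutting down and losing only its fixed cost of ¥339.

Shut down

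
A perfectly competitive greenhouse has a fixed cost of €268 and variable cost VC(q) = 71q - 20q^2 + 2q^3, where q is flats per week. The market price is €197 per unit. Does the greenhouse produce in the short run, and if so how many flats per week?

Strip out fixed cost: VC = 71q - 20q^2 + 2q^3. Then AVC = 71 - 20q + 2q^2 and MC = 71 - 40q + 6q^2.
AVC hits its minimum where MC = AVC, at q = 5, giving min AVC = 71 - 20·5 + 2·5^2 = €21.
Because €197 ≥ €21, revenue can cover variable cost; the firm operates.
Set P = MC: 197 = 71 - 40q + 6q^2 → -126 - 40q + 6q^2 = 0. The roots are q = -7/3 and q = 9; the profit-maximizing output is on the rising part of MC, so q* = 9.
Check: AVC at q = 9 is €53 ≤ P, so revenue covers variable cost.
Profit = P·q − TC = 197·9 − 745 = €1028.

Produce at q = 9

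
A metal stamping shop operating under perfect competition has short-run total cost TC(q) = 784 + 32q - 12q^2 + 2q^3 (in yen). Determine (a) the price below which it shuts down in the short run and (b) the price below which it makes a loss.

Shutdown price = ¥14; break-even price = ¥158

AVC = 32 - 12q + 2q^2; minimized at q = 3, giving min AVC = ¥14. That is the shutdown price.
ATC = 784/q + 32 - 12q + 2q^2. Setting dATC/dq = −784/q^2 − 12 + 4q = 0 gives q = 7 (since 4·7^3 − 12·7^2 = 784).
min ATC = 784/7 + 32 − 12·7 + 2·7^2 = ¥158. That is the break-even price.
Between these two prices the firm operates at a loss; above ¥158 it earns a profit.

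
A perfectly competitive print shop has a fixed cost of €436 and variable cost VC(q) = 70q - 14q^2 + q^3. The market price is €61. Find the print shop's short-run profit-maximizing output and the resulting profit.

Profit = -€112 at q = 9

AVC = 70 - 14q + q^2 has its minimum €21 at q = 7; price €61 clears that bar, so the firm operates.
MC = 70 - 28q + 3q^2. Setting P = MC and taking the root on the rising branch gives q* = 9.
TR = 61·9 = 549. TC = 436 + 225 = 661. Profit = 549 − 661 = -€112.
By producing, the firm covers all variable cost plus €324 of fixed cost; shutting down would lose the full €436.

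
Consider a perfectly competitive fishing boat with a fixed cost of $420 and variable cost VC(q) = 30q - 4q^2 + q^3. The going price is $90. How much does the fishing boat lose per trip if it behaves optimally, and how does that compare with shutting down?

AVC = 30 - 4q + q^2 has its minimum $26 at q = 2; price $90 clears that bar, so the firm operates.
MC = 30 - 8q + 3q^2. Setting P = MC and taking the root on the rising branch gives q* = 6.
TR = 90·6 = 540. TC = 420 + 252 = 672. Profit = 540 − 672 = -$132.
By producing, the firm covers all variable cost plus $288 of fixed cost; shutting down would lose the full $420.

Profit = -$132 at q = 6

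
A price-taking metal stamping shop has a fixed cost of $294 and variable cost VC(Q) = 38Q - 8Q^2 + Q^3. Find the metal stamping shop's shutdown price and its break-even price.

Shutdown price = min AVC. AVC = 38 - 8Q + Q^2, with vertex at Q = 4 and minimum $22.
ATC = 294/Q + 38 - 8Q + Q^2. Setting dATC/dQ = −294/Q^2 − 8 + 2Q = 0 gives Q = 7 (since 2·7^3 − 8·7^2 = 294).
min ATC = 294/7 + 38 − 8·7 + 7^2 = $73. That is the break-even price.
Between these two prices the firm operates at a loss; above $73 it earns a profit.

Shutdown price = $22; break-even price = $73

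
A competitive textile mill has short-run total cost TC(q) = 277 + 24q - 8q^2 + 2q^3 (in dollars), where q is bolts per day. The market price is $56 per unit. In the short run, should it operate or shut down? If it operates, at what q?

Variable cost is VC = 24q - 8q^2 + 2q^3, so AVC = VC/q = 24 - 8q + 2q^2 and MC = dTC/dq = 24 - 16q + 6q^2.
The AVC parabola has its vertex at q = 8/4 = 2, where AVC = 24 - 8·2 + 2·2^2 = $16.
P = $56 exceeds min AVC = $16, so the firm stays open.
P = MC gives -32 - 16q + 6q^2 = 0, with roots -4/3 and 4. Take the larger (rising MC): q* = 4.
Check: AVC at q = 4 is $24 ≤ P, so revenue covers variable cost.
Profit = P·q − TC = 56·4 − 373 = -$149, a loss, but smaller than the $277 fixed cost the firm would lose by shutting down.

Produce at q = 4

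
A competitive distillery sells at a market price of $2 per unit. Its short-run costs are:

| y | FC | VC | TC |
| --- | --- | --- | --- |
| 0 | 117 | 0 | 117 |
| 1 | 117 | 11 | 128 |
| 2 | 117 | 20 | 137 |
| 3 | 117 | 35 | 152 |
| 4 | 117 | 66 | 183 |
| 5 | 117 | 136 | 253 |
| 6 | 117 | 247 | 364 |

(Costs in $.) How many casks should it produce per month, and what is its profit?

Compute π = P·y − TC at each output: y=0: -117; y=1: -126; y=2: -133; y=3: -146; y=4: -175; y=5: -243; y=6: -352.
Profit is highest at y = 0. Equivalently, the lowest AVC in the table is 20/2 ≈ $10 at y = 2, and P = $2 falls below it — price never covers variable cost, so the firm shuts down and loses only its fixed cost.

y = 0 (shut down); profit = -$117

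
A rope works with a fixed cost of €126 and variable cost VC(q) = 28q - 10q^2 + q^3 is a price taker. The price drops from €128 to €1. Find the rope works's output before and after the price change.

Output falls from 10 to 0 (the firm shuts down)

AVC = 28 - 10q + q^2, minimized at q = 5 where min AVC = €3. MC = 28 - 20q + 3q^2.
At P = €128 ≥ min AVC, set P = MC on the rising branch: q = 10.
At P = €1 < min AVC = €3, price no longer covers variable cost at any output, so the firm shuts down: q = 0.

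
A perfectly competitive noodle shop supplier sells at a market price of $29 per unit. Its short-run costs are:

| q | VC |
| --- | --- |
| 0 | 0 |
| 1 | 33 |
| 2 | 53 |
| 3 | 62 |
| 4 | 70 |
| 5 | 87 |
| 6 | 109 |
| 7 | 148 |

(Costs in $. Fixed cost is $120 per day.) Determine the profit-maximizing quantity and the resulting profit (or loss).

q = 6; profit = -$55

Profit at each row (π = 29q − TC): q=0: -120; q=1: -124; q=2: -115; q=3: -95; q=4: -74; q=5: -62; q=6: -55; q=7: -65.
Profit is maximized at q = 6. AVC there is 109/6 = $18.17 ≤ P, so producing beats shutting down (which would give -$120).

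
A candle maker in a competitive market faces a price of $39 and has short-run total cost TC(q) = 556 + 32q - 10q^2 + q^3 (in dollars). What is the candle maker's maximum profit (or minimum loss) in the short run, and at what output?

Profit = -$360 at q = 7

AVC = 32 - 10q + q^2; min AVC = $7 at q = 5. Since P = $39 ≥ min AVC, the firm produces.
MC = 32 - 20q + 3q^2. Setting P = MC and taking the root on the rising branch gives q* = 7.
TR = 39·7 = 273. TC = 556 + 77 = 633. Profit = 273 − 633 = -$360.
Shutting down would mean losing the fixed cost of $556, so operating at a loss of $360 is better by $196.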